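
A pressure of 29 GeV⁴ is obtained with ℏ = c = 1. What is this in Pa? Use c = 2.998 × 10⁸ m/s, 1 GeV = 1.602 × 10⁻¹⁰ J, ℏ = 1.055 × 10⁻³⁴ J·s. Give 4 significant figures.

Pressure is [E]/[L]³ = [E]⁴/(ℏc)³.
1 GeV⁴ → 1/(ℏc)³ × (1 GeV in J)⁴ = 2.082 × 10³⁷ Pa.
Result: 29 × 2.082 × 10³⁷ = 6.037 × 10³⁸ Pa.

6.037 × 10³⁸ Pa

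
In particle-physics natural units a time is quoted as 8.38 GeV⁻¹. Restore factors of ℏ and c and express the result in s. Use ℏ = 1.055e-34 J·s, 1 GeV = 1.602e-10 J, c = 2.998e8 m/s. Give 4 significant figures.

5.519e-24 s

A time is [E]⁻¹ in ℏ=c=1; restore one factor of ℏ.
1 GeV⁻¹ → ℏ × (1 GeV in J)⁻¹ = 6.586e-25 s.
Result: 8.38 × 6.586e-25 = 5.519e-24 s.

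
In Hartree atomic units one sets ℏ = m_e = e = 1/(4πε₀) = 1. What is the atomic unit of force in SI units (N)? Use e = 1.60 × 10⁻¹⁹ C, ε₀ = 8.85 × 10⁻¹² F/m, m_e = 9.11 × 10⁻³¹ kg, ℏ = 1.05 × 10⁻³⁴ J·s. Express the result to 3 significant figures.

F_au = E_h/a₀ = m_e²e⁶/((4πε₀)³ℏ⁴)
E_h = 4.38 × 10⁻¹⁸ J
a₀ = 5.26 × 10⁻¹¹ m
E_h/a₀ = 8.33 × 10⁻⁸ N

8.33 × 10⁻⁸ N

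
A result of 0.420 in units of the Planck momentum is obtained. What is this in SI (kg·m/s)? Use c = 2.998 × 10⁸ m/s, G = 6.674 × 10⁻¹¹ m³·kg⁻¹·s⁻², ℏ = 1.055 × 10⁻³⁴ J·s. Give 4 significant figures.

2.741 kg·m/s

One Planck momentum: p_P = √(ℏc³/G) = 6.527 kg·m/s.
0.420 × 6.527 kg·m/s = 2.741 kg·m/s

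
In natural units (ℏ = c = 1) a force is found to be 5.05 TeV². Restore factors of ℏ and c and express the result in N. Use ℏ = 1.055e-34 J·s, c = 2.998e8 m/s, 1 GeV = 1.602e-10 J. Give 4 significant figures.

4.098e12 N

Force is [E]/[L] = [E]²/(ℏc); restore (ℏc)⁻¹.
1 GeV² → 1/(ℏc) × (1 GeV in J)² = 8.114e5 N.
Convert the energy scale: 5.05 TeV² = 5.05e6 GeV².
Result: 5.05e6 × 8.114e5 = 4.098e12 N.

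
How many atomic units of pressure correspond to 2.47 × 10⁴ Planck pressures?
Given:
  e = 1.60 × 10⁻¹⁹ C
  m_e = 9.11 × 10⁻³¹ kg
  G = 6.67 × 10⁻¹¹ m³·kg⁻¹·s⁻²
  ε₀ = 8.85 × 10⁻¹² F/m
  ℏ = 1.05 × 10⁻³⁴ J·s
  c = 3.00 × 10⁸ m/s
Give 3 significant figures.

Planck pressure: p_P = c⁷/(ℏG²) = 4.68 × 10¹¹³ Pa
atomic unit of pressure: P_au = E_h/a₀³ = m_e⁴e¹⁰/((4πε₀)⁵ℏ⁸) = 3.01 × 10¹³ Pa
2.47 × 10⁴ × 4.68 × 10¹¹³ / 3.01 × 10¹³ = 3.84 × 10¹⁰⁴

3.84 × 10¹⁰⁴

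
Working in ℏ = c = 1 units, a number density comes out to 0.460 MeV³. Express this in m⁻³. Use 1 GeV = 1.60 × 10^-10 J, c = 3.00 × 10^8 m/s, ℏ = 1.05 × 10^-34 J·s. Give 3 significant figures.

Number density is [L]⁻³ = [E]³/(ℏc)³.
1 GeV³ → 1/(ℏc)³ × (1 GeV in J)³ = 1.31 × 10^47 m⁻³.
Convert the energy scale: 0.460 MeV³ = 4.60 × 10^-10 GeV³.
Result: 4.60 × 10^-10 × 1.31 × 10^47 = 6.03 × 10^37 m⁻³.

6.03 × 10^37 m⁻³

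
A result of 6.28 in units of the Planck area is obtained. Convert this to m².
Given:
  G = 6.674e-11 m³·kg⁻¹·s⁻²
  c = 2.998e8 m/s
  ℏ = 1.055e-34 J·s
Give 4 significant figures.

1.641e-69 m²

One Planck area: A_P = ℏG/c³ = 2.613e-70 m².
6.28 × 2.613e-70 m² = 1.641e-69 m²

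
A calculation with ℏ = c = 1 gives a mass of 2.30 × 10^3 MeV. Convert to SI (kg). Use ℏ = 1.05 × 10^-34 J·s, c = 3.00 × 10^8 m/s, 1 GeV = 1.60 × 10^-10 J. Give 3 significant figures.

Mass is [E]/c²; divide by c².
1 GeV → 1/c² × (1 GeV in J) = 1.78 × 10^-27 kg.
Convert the energy scale: 2.30 × 10^3 MeV = 2.30 GeV.
Result: 2.30 × 1.78 × 10^-27 = 4.09 × 10^-27 kg.

4.09 × 10^-27 kg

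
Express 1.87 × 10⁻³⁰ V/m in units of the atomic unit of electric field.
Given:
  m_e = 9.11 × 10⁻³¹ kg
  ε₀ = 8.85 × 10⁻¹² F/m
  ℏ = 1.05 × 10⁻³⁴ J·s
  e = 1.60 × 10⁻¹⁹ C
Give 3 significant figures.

atomic unit of electric field: E_au = E_h/(e a₀) = m_e²e⁵/((4πε₀)³ℏ⁴) = 5.20 × 10¹¹ V/m.
1.87 × 10⁻³⁰ / 5.20 × 10¹¹ = 3.59 × 10⁻⁴²

3.59 × 10⁻⁴²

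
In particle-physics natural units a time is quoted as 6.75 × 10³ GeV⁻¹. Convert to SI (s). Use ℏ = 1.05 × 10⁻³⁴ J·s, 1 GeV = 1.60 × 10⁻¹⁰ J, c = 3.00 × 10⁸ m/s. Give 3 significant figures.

A time is [E]⁻¹ in ℏ=c=1; restore one factor of ℏ.
1 GeV⁻¹ → ℏ × (1 GeV in J)⁻¹ = 6.56 × 10⁻²⁵ s.
Result: 6.75 × 10³ × 6.56 × 10⁻²⁵ = 4.43 × 10⁻²¹ s.

4.43 × 10⁻²¹ s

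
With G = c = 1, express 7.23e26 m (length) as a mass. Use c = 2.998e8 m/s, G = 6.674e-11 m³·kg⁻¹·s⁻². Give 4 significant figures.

9.737e53 kg

Length → mass via c²/G.
7.23e26 m × (c²/G) = 9.737e53 kg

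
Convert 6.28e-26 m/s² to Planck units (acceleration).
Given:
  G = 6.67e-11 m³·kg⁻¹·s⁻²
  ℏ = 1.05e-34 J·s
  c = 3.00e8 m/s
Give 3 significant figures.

Planck acceleration: a_P = √(c⁷/(ℏG)) = 5.59e51 m/s².
6.28e-26 / 5.59e51 = 1.12e-77

1.12e-77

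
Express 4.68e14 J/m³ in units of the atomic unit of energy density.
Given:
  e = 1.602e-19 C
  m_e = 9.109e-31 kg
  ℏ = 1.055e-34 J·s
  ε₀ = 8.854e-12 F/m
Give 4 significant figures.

15.98

atomic unit of energy density: u_au = E_h/a₀³ = m_e⁴e¹⁰/((4πε₀)⁵ℏ⁸) = 2.929e13 J/m³.
4.68e14 / 2.929e13 = 15.98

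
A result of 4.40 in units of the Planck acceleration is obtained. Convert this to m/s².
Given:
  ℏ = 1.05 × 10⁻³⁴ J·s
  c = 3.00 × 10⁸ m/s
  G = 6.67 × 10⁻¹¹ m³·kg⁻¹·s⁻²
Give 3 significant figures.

One Planck acceleration: a_P = √(c⁷/(ℏG)) = 5.59 × 10⁵¹ m/s².
4.40 × 5.59 × 10⁵¹ m/s² = 2.46 × 10⁵² m/s²

2.46 × 10⁵² m/s²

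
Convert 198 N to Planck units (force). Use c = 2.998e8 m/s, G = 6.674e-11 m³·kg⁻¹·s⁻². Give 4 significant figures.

1.636e-42

Planck force: F_P = c⁴/G = 1.210e44 N.
198 / 1.210e44 = 1.636e-42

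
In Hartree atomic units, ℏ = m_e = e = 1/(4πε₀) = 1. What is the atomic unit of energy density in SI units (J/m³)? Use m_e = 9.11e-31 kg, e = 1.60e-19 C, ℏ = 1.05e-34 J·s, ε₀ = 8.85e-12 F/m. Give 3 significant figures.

The unique combination of the constants set to 1 with dimensions of energy density is u_au = E_h/a₀³ = m_e⁴e¹⁰/((4πε₀)⁵ℏ⁸).
E_h = 4.38e-18 J
a₀ = 5.26e-11 m
E_h/a₀³ = 3.01e13 J/m³

3.01e13 J/m³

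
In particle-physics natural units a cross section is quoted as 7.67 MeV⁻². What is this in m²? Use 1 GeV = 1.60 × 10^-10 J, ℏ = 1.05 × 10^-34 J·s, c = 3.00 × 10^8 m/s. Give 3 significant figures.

Area is [L]² = [E]⁻²·(ℏc)²; restore (ℏc)².
1 GeV⁻² → (ℏc)² × (1 GeV in J)⁻² = 3.88 × 10^-32 m².
Convert the energy scale: 7.67 MeV⁻² = 7.67 × 10^6 GeV⁻².
Result: 7.67 × 10^6 × 3.88 × 10^-32 = 2.97 × 10^-25 m².

2.97 × 10^-25 m²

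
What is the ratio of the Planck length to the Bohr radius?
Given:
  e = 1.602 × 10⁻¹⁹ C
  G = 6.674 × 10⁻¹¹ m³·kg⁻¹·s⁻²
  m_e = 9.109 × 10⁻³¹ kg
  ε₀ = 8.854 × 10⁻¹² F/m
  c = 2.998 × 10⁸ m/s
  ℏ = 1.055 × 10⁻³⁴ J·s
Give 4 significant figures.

3.051 × 10⁻²⁵

Planck length: ℓ_P = √(ℏG/c³) = 1.616 × 10⁻³⁵ m
Bohr radius: a₀ = 4πε₀ℏ²/(m_e e²) = 5.297 × 10⁻¹¹ m
ratio = 1.616 × 10⁻³⁵ / 5.297 × 10⁻¹¹ = 3.051 × 10⁻²⁵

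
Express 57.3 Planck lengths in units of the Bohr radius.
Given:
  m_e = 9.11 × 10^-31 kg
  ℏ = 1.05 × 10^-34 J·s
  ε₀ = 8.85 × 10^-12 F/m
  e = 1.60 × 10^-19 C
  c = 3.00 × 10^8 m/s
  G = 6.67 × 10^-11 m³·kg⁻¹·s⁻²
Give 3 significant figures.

Planck length: ℓ_P = √(ℏG/c³) = 1.61 × 10^-35 m
Bohr radius: a₀ = 4πε₀ℏ²/(m_e e²) = 5.26 × 10^-11 m
57.3 × 1.61 × 10^-35 / 5.26 × 10^-11 = 1.76 × 10^-23

1.76 × 10^-23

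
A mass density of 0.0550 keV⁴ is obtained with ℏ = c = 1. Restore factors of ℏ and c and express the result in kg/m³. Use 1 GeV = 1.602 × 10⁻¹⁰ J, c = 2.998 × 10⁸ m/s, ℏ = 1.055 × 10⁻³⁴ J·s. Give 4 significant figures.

Mass density is [E]/(c²[L]³) = [E]⁴/(ℏ³c⁵).
1 GeV⁴ → 1/(ℏ³c⁵) × (1 GeV in J)⁴ = 2.316 × 10²⁰ kg/m³.
Convert the energy scale: 0.0550 keV⁴ = 5.50 × 10⁻²⁶ GeV⁴.
Result: 5.50 × 10⁻²⁶ × 2.316 × 10²⁰ = 1.274 × 10⁻⁵ kg/m³.

1.274 × 10⁻⁵ kg/m³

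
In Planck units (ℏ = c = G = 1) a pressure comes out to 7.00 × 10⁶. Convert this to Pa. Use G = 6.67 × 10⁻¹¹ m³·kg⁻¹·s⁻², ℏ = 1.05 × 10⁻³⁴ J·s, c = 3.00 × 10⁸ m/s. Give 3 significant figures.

One Planck pressure: p_P = c⁷/(ℏG²) = 4.68 × 10¹¹³ Pa.
7.00 × 10⁶ × 4.68 × 10¹¹³ Pa = 3.28 × 10¹²⁰ Pa

3.28 × 10¹²⁰ Pa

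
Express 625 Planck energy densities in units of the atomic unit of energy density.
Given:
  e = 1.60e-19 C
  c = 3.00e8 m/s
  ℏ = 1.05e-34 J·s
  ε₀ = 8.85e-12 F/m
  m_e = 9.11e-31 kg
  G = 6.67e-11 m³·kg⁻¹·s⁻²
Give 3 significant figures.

9.71e102

Planck energy density: u_P = c⁷/(ℏG²) = 4.68e113 J/m³
atomic unit of energy density: u_au = E_h/a₀³ = m_e⁴e¹⁰/((4πε₀)⁵ℏ⁸) = 3.01e13 J/m³
625 × 4.68e113 / 3.01e13 = 9.71e102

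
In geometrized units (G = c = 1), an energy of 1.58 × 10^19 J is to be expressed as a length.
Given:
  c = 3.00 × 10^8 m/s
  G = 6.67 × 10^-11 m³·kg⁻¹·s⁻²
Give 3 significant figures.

Energy → length via G/c⁴.
1.58 × 10^19 J × (G/c⁴) = 1.30 × 10^-25 m

1.30 × 10^-25 m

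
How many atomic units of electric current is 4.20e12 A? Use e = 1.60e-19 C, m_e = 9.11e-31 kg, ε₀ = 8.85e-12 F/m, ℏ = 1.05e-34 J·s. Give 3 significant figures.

atomic unit of electric current: I_au = e E_h/ℏ = m_e e⁵/((4πε₀)²ℏ³) = 6.67e-3 A.
4.20e12 / 6.67e-3 = 6.30e14

6.30e14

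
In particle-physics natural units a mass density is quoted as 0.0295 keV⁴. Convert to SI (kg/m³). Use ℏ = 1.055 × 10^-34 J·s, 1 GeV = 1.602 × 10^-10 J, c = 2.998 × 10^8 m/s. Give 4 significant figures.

6.832 × 10^-6 kg/m³

Mass density is [E]/(c²[L]³) = [E]⁴/(ℏ³c⁵).
1 GeV⁴ → 1/(ℏ³c⁵) × (1 GeV in J)⁴ = 2.316 × 10^20 kg/m³.
Convert the energy scale: 0.0295 keV⁴ = 2.95 × 10^-26 GeV⁴.
Result: 2.95 × 10^-26 × 2.316 × 10^20 = 6.832 × 10^-6 kg/m³.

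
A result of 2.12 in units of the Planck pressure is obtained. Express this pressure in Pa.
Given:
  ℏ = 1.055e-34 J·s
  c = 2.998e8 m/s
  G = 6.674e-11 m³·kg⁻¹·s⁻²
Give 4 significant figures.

One Planck pressure: p_P = c⁷/(ℏG²) = 4.632e113 Pa.
2.12 × 4.632e113 Pa = 9.820e113 Pa

9.820e113 Pa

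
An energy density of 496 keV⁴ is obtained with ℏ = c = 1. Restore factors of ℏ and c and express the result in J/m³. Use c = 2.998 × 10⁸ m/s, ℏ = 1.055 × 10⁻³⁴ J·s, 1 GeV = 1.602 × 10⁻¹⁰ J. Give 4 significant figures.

1.032 × 10¹⁶ J/m³

[E]/[L]³ = [E]⁴/(ℏc)³; restore (ℏc)⁻³.
1 GeV⁴ → 1/(ℏc)³ × (1 GeV in J)⁴ = 2.082 × 10³⁷ J/m³.
Convert the energy scale: 496 keV⁴ = 4.96 × 10⁻²² GeV⁴.
Result: 4.96 × 10⁻²² × 2.082 × 10³⁷ = 1.032 × 10¹⁶ J/m³.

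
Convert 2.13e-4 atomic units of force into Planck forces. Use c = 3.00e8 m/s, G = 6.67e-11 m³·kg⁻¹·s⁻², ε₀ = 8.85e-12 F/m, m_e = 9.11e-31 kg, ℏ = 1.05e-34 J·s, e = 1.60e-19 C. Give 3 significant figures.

atomic unit of force: F_au = E_h/a₀ = m_e²e⁶/((4πε₀)³ℏ⁴) = 8.33e-8 N
Planck force: F_P = c⁴/G = 1.21e44 N
2.13e-4 × 8.33e-8 / 1.21e44 = 1.46e-55

1.46e-55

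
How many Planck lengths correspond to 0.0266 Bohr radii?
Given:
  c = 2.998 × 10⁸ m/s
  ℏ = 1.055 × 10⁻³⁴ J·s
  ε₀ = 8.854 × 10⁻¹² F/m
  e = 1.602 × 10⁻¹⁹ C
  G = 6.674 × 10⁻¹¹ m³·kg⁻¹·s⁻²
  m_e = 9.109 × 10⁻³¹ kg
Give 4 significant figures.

Bohr radius: a₀ = 4πε₀ℏ²/(m_e e²) = 5.297 × 10⁻¹¹ m
Planck length: ℓ_P = √(ℏG/c³) = 1.616 × 10⁻³⁵ m
0.0266 × 5.297 × 10⁻¹¹ / 1.616 × 10⁻³⁵ = 8.717 × 10²²

8.717 × 10²²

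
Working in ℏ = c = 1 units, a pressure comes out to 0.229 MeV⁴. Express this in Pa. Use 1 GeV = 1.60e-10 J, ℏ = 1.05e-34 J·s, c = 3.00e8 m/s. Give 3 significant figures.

Pressure is [E]/[L]³ = [E]⁴/(ℏc)³.
1 GeV⁴ → 1/(ℏc)³ × (1 GeV in J)⁴ = 2.10e37 Pa.
Convert the energy scale: 0.229 MeV⁴ = 2.29e-13 GeV⁴.
Result: 2.29e-13 × 2.10e37 = 4.80e24 Pa.

4.80e24 Pa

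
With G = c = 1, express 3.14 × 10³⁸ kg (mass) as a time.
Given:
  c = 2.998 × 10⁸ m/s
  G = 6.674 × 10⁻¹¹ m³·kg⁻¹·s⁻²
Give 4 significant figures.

Mass → time via G/c³.
3.14 × 10³⁸ kg × (G/c³) = 777.7 s

777.7 s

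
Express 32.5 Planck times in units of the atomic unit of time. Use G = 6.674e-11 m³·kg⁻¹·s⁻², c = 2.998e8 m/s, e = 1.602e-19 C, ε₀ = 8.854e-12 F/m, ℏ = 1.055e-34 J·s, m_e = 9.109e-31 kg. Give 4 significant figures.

7.232e-26

Planck time: t_P = √(ℏG/c⁵) = 5.392e-44 s
atomic unit of time: τ_au = (4πε₀)²ℏ³/(m_e e⁴) = 2.423e-17 s
32.5 × 5.392e-44 / 2.423e-17 = 7.232e-26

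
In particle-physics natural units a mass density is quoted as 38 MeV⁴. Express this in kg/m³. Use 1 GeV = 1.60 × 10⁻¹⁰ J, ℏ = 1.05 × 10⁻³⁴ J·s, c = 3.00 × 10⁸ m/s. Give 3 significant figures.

8.85 × 10⁹ kg/m³

Mass density is [E]/(c²[L]³) = [E]⁴/(ℏ³c⁵).
1 GeV⁴ → 1/(ℏ³c⁵) × (1 GeV in J)⁴ = 2.33 × 10²⁰ kg/m³.
Convert the energy scale: 38 MeV⁴ = 3.80 × 10⁻¹¹ GeV⁴.
Result: 3.80 × 10⁻¹¹ × 2.33 × 10²⁰ = 8.85 × 10⁹ kg/m³.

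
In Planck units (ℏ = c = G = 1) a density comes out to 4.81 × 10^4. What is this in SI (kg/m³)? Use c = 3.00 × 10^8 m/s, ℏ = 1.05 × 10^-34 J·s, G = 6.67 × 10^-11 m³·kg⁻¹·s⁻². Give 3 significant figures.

One Planck density: ρ_P = c⁵/(ℏG²) = 5.20 × 10^96 kg/m³.
4.81 × 10^4 × 5.20 × 10^96 kg/m³ = 2.50 × 10^101 kg/m³

2.50 × 10^101 kg/m³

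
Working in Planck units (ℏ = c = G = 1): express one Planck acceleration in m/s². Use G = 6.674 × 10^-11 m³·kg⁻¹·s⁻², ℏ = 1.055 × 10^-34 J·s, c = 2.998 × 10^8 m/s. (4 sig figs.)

Dimensional analysis gives a_P = √(c⁷/(ℏG)).
  = √(3.092 × 10^103)
  = 5.560 × 10^51 m/s²

5.560 × 10^51 m/s²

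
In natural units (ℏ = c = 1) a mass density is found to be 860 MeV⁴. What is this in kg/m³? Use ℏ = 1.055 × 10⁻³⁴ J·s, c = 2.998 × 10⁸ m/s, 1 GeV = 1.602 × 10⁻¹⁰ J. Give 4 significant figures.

1.992 × 10¹¹ kg/m³

Mass density is [E]/(c²[L]³) = [E]⁴/(ℏ³c⁵).
1 GeV⁴ → 1/(ℏ³c⁵) × (1 GeV in J)⁴ = 2.316 × 10²⁰ kg/m³.
Convert the energy scale: 860 MeV⁴ = 8.60 × 10⁻¹⁰ GeV⁴.
Result: 8.60 × 10⁻¹⁰ × 2.316 × 10²⁰ = 1.992 × 10¹¹ kg/m³.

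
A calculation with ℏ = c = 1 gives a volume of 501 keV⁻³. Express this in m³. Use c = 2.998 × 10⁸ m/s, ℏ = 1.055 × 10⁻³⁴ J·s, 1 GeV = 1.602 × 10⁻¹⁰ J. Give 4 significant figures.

3.856 × 10⁻²⁷ m³

Volume is [L]³ = [E]⁻³·(ℏc)³.
1 GeV⁻³ → (ℏc)³ × (1 GeV in J)⁻³ = 7.696 × 10⁻⁴⁸ m³.
Convert the energy scale: 501 keV⁻³ = 5.01 × 10²⁰ GeV⁻³.
Result: 5.01 × 10²⁰ × 7.696 × 10⁻⁴⁸ = 3.856 × 10⁻²⁷ m³.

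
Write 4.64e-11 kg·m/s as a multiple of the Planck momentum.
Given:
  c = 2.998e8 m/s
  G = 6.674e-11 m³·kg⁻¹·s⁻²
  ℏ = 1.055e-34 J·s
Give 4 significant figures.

Planck momentum: p_P = √(ℏc³/G) = 6.527 kg·m/s.
4.64e-11 / 6.527 = 7.109e-12

7.109e-12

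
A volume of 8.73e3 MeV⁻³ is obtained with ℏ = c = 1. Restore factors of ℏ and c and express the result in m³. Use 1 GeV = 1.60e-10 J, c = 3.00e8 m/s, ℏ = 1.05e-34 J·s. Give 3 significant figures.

6.66e-35 m³

Volume is [L]³ = [E]⁻³·(ℏc)³.
1 GeV⁻³ → (ℏc)³ × (1 GeV in J)⁻³ = 7.63e-48 m³.
Convert the energy scale: 8.73e3 MeV⁻³ = 8.73e12 GeV⁻³.
Result: 8.73e12 × 7.63e-48 = 6.66e-35 m³.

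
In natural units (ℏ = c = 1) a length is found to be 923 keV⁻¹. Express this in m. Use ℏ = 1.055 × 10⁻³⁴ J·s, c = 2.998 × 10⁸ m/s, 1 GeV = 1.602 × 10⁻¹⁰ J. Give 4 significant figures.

1.822 × 10⁻⁷ m

A length is [E]⁻¹ in ℏ=c=1; restore one factor of ℏc.
1 GeV⁻¹ → ℏc × (1 GeV in J)⁻¹ = 1.974 × 10⁻¹⁶ m.
Convert the energy scale: 923 keV⁻¹ = 9.23 × 10⁸ GeV⁻¹.
Result: 9.23 × 10⁸ × 1.974 × 10⁻¹⁶ = 1.822 × 10⁻⁷ m.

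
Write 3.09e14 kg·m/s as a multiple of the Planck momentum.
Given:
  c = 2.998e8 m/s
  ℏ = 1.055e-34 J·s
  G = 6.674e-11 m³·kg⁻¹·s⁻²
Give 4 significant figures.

Planck momentum: p_P = √(ℏc³/G) = 6.527 kg·m/s.
3.09e14 / 6.527 = 4.735e13

4.735e13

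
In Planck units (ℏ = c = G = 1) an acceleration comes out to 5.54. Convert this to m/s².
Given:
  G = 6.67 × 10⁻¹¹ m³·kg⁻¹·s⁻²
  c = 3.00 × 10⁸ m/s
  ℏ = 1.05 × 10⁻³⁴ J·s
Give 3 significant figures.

3.10 × 10⁵² m/s²

One Planck acceleration: a_P = √(c⁷/(ℏG)) = 5.59 × 10⁵¹ m/s².
5.54 × 5.59 × 10⁵¹ m/s² = 3.10 × 10⁵² m/s²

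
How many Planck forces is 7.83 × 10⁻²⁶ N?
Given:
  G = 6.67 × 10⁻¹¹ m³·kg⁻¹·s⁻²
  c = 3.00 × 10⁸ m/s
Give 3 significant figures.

Planck force: F_P = c⁴/G = 1.21 × 10⁴⁴ N.
7.83 × 10⁻²⁶ / 1.21 × 10⁴⁴ = 6.45 × 10⁻⁷⁰

6.45 × 10⁻⁷⁰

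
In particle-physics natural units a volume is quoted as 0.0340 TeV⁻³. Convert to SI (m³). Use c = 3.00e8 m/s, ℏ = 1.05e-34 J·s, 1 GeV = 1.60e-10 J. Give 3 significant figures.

Volume is [L]³ = [E]⁻³·(ℏc)³.
1 GeV⁻³ → (ℏc)³ × (1 GeV in J)⁻³ = 7.63e-48 m³.
Convert the energy scale: 0.0340 TeV⁻³ = 3.40e-11 GeV⁻³.
Result: 3.40e-11 × 7.63e-48 = 2.59e-58 m³.

2.59e-58 m³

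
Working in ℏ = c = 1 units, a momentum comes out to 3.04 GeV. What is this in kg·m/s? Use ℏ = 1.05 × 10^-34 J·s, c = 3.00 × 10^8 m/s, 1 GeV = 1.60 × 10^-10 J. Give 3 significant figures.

1.62 × 10^-18 kg·m/s

Momentum is [E]/c; divide by c.
1 GeV → 1/c × (1 GeV in J) = 5.33 × 10^-19 kg·m/s.
Result: 3.04 × 5.33 × 10^-19 = 1.62 × 10^-18 kg·m/s.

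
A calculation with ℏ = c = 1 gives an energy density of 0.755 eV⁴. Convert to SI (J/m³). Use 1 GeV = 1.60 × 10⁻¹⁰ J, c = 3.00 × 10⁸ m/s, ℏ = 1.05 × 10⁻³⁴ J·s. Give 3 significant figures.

[E]/[L]³ = [E]⁴/(ℏc)³; restore (ℏc)⁻³.
1 GeV⁴ → 1/(ℏc)³ × (1 GeV in J)⁴ = 2.10 × 10³⁷ J/m³.
Convert the energy scale: 0.755 eV⁴ = 7.55 × 10⁻³⁷ GeV⁴.
Result: 7.55 × 10⁻³⁷ × 2.10 × 10³⁷ = 15.8 J/m³.

15.8 J/m³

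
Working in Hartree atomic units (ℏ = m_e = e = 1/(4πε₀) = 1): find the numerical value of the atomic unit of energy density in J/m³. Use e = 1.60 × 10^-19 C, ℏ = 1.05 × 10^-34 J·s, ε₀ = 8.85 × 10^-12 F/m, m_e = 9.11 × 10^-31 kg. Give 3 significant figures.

3.01 × 10^13 J/m³

Dimensional analysis gives u_au = E_h/a₀³ = m_e⁴e¹⁰/((4πε₀)⁵ℏ⁸).
E_h = 4.38 × 10^-18 J
a₀ = 5.26 × 10^-11 m
E_h/a₀³ = 3.01 × 10^13 J/m³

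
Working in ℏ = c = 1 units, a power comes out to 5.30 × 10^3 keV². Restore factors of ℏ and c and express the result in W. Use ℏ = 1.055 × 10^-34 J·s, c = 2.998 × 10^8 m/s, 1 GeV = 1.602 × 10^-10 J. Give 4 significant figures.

Power is [E]/[T] = [E]²/ℏ.
1 GeV² → 1/ℏ × (1 GeV in J)² = 2.433 × 10^14 W.
Convert the energy scale: 5.30 × 10^3 keV² = 5.30 × 10^-9 GeV².
Result: 5.30 × 10^-9 × 2.433 × 10^14 = 1.289 × 10^6 W.

1.289 × 10^6 W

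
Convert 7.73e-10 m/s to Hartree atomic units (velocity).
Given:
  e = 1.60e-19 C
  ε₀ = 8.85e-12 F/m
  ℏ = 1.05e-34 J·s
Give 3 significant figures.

3.53e-16

atomic unit of velocity: v_au = e²/(4πε₀ℏ) = 2.19e6 m/s.
7.73e-10 / 2.19e6 = 3.53e-16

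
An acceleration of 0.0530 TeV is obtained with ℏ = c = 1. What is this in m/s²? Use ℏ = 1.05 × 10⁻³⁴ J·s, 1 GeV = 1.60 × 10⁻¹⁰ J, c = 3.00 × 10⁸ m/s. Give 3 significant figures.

Acceleration is [L]/[T]² = c·[E]/ℏ.
1 GeV → c/ℏ × (1 GeV in J) = 4.57 × 10³² m/s².
Convert the energy scale: 0.0530 TeV = 53 GeV.
Result: 53 × 4.57 × 10³² = 2.42 × 10³⁴ m/s².

2.42 × 10³⁴ m/s²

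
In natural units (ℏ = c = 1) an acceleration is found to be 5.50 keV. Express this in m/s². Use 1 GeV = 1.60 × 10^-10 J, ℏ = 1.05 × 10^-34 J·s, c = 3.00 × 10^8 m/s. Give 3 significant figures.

Acceleration is [L]/[T]² = c·[E]/ℏ.
1 GeV → c/ℏ × (1 GeV in J) = 4.57 × 10^32 m/s².
Convert the energy scale: 5.50 keV = 5.50 × 10^-6 GeV.
Result: 5.50 × 10^-6 × 4.57 × 10^32 = 2.51 × 10^27 m/s².

2.51 × 10^27 m/s²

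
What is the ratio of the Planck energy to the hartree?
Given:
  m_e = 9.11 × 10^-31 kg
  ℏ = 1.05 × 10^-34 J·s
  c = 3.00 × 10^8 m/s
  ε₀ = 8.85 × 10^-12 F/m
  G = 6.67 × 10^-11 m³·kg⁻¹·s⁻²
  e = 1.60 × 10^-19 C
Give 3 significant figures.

4.47 × 10^26

Planck energy: E_P = √(ℏc⁵/G) = 1.96 × 10^9 J
hartree: E_h = m_e e⁴/(4πε₀ℏ)² = 4.38 × 10^-18 J
ratio = 1.96 × 10^9 / 4.38 × 10^-18 = 4.47 × 10^26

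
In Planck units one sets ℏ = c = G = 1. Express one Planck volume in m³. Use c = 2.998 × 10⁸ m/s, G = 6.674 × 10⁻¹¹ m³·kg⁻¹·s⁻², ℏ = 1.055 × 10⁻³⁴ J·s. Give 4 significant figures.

V_P = (ℏG/c³)^(3/2)
  = √(1.784 × 10⁻²⁰⁹)
  = 4.224 × 10⁻¹⁰⁵ m³

4.224 × 10⁻¹⁰⁵ m³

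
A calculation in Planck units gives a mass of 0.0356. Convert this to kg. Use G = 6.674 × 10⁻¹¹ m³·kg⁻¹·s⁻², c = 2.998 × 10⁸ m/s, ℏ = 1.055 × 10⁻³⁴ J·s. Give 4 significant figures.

One Planck mass: m_P = √(ℏc/G) = 2.177 × 10⁻⁸ kg.
0.0356 × 2.177 × 10⁻⁸ kg = 7.750 × 10⁻¹⁰ kg

7.750 × 10⁻¹⁰ kg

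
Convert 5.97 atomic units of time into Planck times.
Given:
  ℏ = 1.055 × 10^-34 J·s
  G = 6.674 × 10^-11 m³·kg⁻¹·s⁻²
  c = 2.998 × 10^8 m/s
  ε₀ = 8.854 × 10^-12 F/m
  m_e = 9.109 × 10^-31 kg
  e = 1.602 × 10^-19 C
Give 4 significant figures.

2.683 × 10^27

atomic unit of time: τ_au = (4πε₀)²ℏ³/(m_e e⁴) = 2.423 × 10^-17 s
Planck time: t_P = √(ℏG/c⁵) = 5.392 × 10^-44 s
5.97 × 2.423 × 10^-17 / 5.392 × 10^-44 = 2.683 × 10^27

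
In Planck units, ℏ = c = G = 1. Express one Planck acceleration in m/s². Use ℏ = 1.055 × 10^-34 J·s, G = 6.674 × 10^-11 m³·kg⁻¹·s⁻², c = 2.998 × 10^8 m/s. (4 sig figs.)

5.560 × 10^51 m/s²

Dimensional analysis gives a_P = √(c⁷/(ℏG)).
  = √(3.092 × 10^103)
  = 5.560 × 10^51 m/s²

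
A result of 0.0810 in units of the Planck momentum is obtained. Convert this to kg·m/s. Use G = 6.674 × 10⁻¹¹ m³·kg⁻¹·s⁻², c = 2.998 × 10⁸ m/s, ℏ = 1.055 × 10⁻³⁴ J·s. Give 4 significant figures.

0.5286 kg·m/s

One Planck momentum: p_P = √(ℏc³/G) = 6.527 kg·m/s.
0.0810 × 6.527 kg·m/s = 0.5286 kg·m/s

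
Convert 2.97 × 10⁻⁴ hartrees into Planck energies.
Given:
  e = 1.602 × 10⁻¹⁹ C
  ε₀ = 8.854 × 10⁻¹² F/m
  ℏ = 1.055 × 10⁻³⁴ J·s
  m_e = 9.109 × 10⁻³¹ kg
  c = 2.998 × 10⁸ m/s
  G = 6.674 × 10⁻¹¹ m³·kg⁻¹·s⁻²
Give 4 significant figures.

6.609 × 10⁻³¹

hartree: E_h = m_e e⁴/(4πε₀ℏ)² = 4.354 × 10⁻¹⁸ J
Planck energy: E_P = √(ℏc⁵/G) = 1.957 × 10⁹ J
2.97 × 10⁻⁴ × 4.354 × 10⁻¹⁸ / 1.957 × 10⁹ = 6.609 × 10⁻³¹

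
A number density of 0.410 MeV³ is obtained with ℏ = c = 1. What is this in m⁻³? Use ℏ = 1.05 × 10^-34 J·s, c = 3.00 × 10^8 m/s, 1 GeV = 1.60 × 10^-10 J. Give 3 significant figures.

5.37 × 10^37 m⁻³

Number density is [L]⁻³ = [E]³/(ℏc)³.
1 GeV³ → 1/(ℏc)³ × (1 GeV in J)³ = 1.31 × 10^47 m⁻³.
Convert the energy scale: 0.410 MeV³ = 4.10 × 10^-10 GeV³.
Result: 4.10 × 10^-10 × 1.31 × 10^47 = 5.37 × 10^37 m⁻³.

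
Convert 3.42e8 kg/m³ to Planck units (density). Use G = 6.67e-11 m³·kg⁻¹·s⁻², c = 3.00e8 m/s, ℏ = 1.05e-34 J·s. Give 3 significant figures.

6.57e-89

Planck density: ρ_P = c⁵/(ℏG²) = 5.20e96 kg/m³.
3.42e8 / 5.20e96 = 6.57e-89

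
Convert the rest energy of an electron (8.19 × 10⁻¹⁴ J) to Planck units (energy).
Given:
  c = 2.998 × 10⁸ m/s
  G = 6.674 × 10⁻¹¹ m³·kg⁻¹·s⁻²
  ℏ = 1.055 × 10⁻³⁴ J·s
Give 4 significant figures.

4.186 × 10⁻²³

Planck energy: E_P = √(ℏc⁵/G) = 1.957 × 10⁹ J.
8.19 × 10⁻¹⁴ / 1.957 × 10⁹ = 4.186 × 10⁻²³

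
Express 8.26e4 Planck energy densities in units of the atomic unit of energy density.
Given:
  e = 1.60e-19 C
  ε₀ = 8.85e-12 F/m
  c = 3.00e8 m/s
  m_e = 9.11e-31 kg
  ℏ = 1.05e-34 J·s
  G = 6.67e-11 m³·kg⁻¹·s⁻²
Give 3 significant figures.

1.28e105

Planck energy density: u_P = c⁷/(ℏG²) = 4.68e113 J/m³
atomic unit of energy density: u_au = E_h/a₀³ = m_e⁴e¹⁰/((4πε₀)⁵ℏ⁸) = 3.01e13 J/m³
8.26e4 × 4.68e113 / 3.01e13 = 1.28e105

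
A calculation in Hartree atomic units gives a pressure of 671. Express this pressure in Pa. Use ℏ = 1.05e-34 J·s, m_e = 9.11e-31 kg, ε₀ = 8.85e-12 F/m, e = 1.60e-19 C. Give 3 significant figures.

2.02e16 Pa

One atomic unit of pressure: P_au = E_h/a₀³ = m_e⁴e¹⁰/((4πε₀)⁵ℏ⁸) = 3.01e13 Pa.
671 × 3.01e13 Pa = 2.02e16 Pa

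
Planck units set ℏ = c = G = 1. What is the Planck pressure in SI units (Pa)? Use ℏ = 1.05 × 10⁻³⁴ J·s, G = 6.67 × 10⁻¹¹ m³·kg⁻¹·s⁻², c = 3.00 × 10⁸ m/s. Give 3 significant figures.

From ℏ = c = G = 1 the pressure scale is p_P = c⁷/(ℏG²).
  = 2.19 × 10⁵⁹ / 4.67 × 10⁻⁵⁵
  = 4.68 × 10¹¹³ Pa

4.68 × 10¹¹³ Pa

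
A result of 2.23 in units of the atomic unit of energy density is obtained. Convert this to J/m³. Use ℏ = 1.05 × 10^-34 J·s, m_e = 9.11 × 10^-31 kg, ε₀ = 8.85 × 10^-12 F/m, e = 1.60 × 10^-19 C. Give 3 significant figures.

6.72 × 10^13 J/m³

One atomic unit of energy density: u_au = E_h/a₀³ = m_e⁴e¹⁰/((4πε₀)⁵ℏ⁸) = 3.01 × 10^13 J/m³.
2.23 × 3.01 × 10^13 J/m³ = 6.72 × 10^13 J/m³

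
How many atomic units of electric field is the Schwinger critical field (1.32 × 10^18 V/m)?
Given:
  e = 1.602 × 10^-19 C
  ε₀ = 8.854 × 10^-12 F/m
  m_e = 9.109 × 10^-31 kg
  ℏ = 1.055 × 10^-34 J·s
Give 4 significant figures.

atomic unit of electric field: E_au = E_h/(e a₀) = m_e²e⁵/((4πε₀)³ℏ⁴) = 5.131 × 10^11 V/m.
1.32 × 10^18 / 5.131 × 10^11 = 2.573 × 10^6

2.573 × 10^6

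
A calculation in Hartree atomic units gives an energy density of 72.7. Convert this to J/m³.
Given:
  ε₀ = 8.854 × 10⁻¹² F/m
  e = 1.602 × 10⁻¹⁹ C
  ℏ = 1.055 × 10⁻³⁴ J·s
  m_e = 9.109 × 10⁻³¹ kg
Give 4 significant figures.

2.129 × 10¹⁵ J/m³

One atomic unit of energy density: u_au = E_h/a₀³ = m_e⁴e¹⁰/((4πε₀)⁵ℏ⁸) = 2.929 × 10¹³ J/m³.
72.7 × 2.929 × 10¹³ J/m³ = 2.129 × 10¹⁵ J/m³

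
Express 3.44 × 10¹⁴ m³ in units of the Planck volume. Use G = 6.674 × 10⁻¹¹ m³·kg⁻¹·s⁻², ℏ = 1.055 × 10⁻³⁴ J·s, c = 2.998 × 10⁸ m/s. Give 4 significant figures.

Planck volume: V_P = (ℏG/c³)^(3/2) = 4.224 × 10⁻¹⁰⁵ m³.
3.44 × 10¹⁴ / 4.224 × 10⁻¹⁰⁵ = 8.144 × 10¹¹⁸

8.144 × 10¹¹⁸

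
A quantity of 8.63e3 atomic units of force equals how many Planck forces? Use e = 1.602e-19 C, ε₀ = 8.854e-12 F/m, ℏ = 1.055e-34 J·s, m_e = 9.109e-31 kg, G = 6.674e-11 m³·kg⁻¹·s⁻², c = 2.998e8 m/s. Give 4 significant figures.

5.860e-48

atomic unit of force: F_au = E_h/a₀ = m_e²e⁶/((4πε₀)³ℏ⁴) = 8.220e-8 N
Planck force: F_P = c⁴/G = 1.210e44 N
8.63e3 × 8.220e-8 / 1.210e44 = 5.860e-48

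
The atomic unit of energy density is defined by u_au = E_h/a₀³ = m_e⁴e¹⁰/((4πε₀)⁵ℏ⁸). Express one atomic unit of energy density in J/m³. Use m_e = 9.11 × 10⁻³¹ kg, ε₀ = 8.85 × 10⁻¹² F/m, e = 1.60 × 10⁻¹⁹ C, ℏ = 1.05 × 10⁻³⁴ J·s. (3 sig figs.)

3.01 × 10¹³ J/m³

u_au = E_h/a₀³ = m_e⁴e¹⁰/((4πε₀)⁵ℏ⁸)
E_h = 4.38 × 10⁻¹⁸ J
a₀ = 5.26 × 10⁻¹¹ m
E_h/a₀³ = 3.01 × 10¹³ J/m³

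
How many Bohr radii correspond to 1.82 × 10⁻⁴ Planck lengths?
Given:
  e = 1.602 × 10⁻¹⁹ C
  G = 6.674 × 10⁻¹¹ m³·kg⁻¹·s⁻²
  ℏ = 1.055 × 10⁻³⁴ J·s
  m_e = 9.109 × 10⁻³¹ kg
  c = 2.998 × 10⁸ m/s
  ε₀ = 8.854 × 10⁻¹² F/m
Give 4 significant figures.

Planck length: ℓ_P = √(ℏG/c³) = 1.616 × 10⁻³⁵ m
Bohr radius: a₀ = 4πε₀ℏ²/(m_e e²) = 5.297 × 10⁻¹¹ m
1.82 × 10⁻⁴ × 1.616 × 10⁻³⁵ / 5.297 × 10⁻¹¹ = 5.554 × 10⁻²⁹

5.554 × 10⁻²⁹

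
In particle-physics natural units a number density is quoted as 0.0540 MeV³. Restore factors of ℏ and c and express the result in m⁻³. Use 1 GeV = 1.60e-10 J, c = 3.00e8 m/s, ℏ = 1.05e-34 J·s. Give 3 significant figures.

7.08e36 m⁻³

Number density is [L]⁻³ = [E]³/(ℏc)³.
1 GeV³ → 1/(ℏc)³ × (1 GeV in J)³ = 1.31e47 m⁻³.
Convert the energy scale: 0.0540 MeV³ = 5.40e-11 GeV³.
Result: 5.40e-11 × 1.31e47 = 7.08e36 m⁻³.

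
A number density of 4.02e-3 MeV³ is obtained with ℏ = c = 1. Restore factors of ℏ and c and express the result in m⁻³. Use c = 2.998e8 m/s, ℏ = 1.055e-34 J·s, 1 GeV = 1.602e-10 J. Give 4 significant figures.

Number density is [L]⁻³ = [E]³/(ℏc)³.
1 GeV³ → 1/(ℏc)³ × (1 GeV in J)³ = 1.299e47 m⁻³.
Convert the energy scale: 4.02e-3 MeV³ = 4.02e-12 GeV³.
Result: 4.02e-12 × 1.299e47 = 5.223e35 m⁻³.

5.223e35 m⁻³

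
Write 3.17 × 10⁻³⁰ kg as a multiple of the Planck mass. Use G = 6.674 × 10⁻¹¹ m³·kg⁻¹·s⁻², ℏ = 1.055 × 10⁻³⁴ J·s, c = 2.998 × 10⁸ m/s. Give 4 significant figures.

1.456 × 10⁻²²

Planck mass: m_P = √(ℏc/G) = 2.177 × 10⁻⁸ kg.
3.17 × 10⁻³⁰ / 2.177 × 10⁻⁸ = 1.456 × 10⁻²²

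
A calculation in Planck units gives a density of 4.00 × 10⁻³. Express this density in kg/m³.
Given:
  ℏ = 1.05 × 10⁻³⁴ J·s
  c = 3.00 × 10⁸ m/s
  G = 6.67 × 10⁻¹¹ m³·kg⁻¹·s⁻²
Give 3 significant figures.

One Planck density: ρ_P = c⁵/(ℏG²) = 5.20 × 10⁹⁶ kg/m³.
4.00 × 10⁻³ × 5.20 × 10⁹⁶ kg/m³ = 2.08 × 10⁹⁴ kg/m³

2.08 × 10⁹⁴ kg/m³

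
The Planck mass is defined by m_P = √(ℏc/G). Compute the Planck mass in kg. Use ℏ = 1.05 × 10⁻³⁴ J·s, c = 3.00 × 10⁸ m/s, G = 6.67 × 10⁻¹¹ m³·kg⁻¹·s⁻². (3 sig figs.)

2.17 × 10⁻⁸ kg

m_P = √(ℏc/G)
  = √(4.72 × 10⁻¹⁶)
  = 2.17 × 10⁻⁸ kg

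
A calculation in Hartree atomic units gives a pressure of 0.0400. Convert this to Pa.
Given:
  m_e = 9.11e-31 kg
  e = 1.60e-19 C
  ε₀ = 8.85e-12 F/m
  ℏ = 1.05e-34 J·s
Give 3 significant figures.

One atomic unit of pressure: P_au = E_h/a₀³ = m_e⁴e¹⁰/((4πε₀)⁵ℏ⁸) = 3.01e13 Pa.
0.0400 × 3.01e13 Pa = 1.21e12 Pa

1.21e12 Pa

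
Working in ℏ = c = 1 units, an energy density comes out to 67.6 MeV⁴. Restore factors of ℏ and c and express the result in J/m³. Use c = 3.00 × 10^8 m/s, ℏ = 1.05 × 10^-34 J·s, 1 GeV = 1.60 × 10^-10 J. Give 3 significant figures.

[E]/[L]³ = [E]⁴/(ℏc)³; restore (ℏc)⁻³.
1 GeV⁴ → 1/(ℏc)³ × (1 GeV in J)⁴ = 2.10 × 10^37 J/m³.
Convert the energy scale: 67.6 MeV⁴ = 6.76 × 10^-11 GeV⁴.
Result: 6.76 × 10^-11 × 2.10 × 10^37 = 1.42 × 10^27 J/m³.

1.42 × 10^27 J/m³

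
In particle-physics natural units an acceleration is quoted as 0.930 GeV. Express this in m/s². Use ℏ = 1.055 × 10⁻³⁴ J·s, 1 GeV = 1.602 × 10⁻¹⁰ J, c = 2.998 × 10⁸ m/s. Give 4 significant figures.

Acceleration is [L]/[T]² = c·[E]/ℏ.
1 GeV → c/ℏ × (1 GeV in J) = 4.552 × 10³² m/s².
Result: 0.930 × 4.552 × 10³² = 4.234 × 10³² m/s².

4.234 × 10³² m/s²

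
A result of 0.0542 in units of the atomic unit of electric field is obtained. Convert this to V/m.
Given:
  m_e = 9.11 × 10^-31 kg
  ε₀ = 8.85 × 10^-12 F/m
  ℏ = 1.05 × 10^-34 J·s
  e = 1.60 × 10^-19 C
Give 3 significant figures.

2.82 × 10^10 V/m

One atomic unit of electric field: E_au = E_h/(e a₀) = m_e²e⁵/((4πε₀)³ℏ⁴) = 5.20 × 10^11 V/m.
0.0542 × 5.20 × 10^11 V/m = 2.82 × 10^10 V/m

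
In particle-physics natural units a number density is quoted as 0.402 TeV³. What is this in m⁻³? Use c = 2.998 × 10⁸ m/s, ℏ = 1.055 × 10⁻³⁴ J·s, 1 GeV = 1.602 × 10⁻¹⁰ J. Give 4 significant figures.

Number density is [L]⁻³ = [E]³/(ℏc)³.
1 GeV³ → 1/(ℏc)³ × (1 GeV in J)³ = 1.299 × 10⁴⁷ m⁻³.
Convert the energy scale: 0.402 TeV³ = 4.02 × 10⁸ GeV³.
Result: 4.02 × 10⁸ × 1.299 × 10⁴⁷ = 5.223 × 10⁵⁵ m⁻³.

5.223 × 10⁵⁵ m⁻³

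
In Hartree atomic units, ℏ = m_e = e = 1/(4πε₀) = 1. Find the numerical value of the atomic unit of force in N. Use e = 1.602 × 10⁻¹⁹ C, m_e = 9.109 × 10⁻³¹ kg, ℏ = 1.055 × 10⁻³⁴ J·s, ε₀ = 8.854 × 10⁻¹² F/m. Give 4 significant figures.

The unique combination of the constants set to 1 with dimensions of force is F_au = E_h/a₀ = m_e²e⁶/((4πε₀)³ℏ⁴).
E_h = 4.354 × 10⁻¹⁸ J
a₀ = 5.297 × 10⁻¹¹ m
E_h/a₀ = 8.220 × 10⁻⁸ N

8.220 × 10⁻⁸ N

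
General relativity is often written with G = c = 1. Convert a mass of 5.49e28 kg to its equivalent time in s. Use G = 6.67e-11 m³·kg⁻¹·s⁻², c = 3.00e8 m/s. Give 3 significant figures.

1.36e-7 s

Mass → time via G/c³.
5.49e28 kg × (G/c³) = 1.36e-7 s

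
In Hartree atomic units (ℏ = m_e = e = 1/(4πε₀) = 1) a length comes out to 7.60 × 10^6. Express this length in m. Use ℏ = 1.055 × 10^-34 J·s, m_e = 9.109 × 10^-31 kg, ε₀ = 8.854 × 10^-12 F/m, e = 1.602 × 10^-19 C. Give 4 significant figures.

One Bohr radius: a₀ = 4πε₀ℏ²/(m_e e²) = 5.297 × 10^-11 m.
7.60 × 10^6 × 5.297 × 10^-11 m = 4.026 × 10^-4 m

4.026 × 10^-4 m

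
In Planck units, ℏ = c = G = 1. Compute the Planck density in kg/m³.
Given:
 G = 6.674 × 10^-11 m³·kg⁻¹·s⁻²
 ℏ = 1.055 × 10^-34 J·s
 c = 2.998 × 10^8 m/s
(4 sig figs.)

Dimensional analysis gives ρ_P = c⁵/(ℏG²).
  = 2.422 × 10^42 / 4.699 × 10^-55
  = 5.154 × 10^96 kg/m³

5.154 × 10^96 kg/m³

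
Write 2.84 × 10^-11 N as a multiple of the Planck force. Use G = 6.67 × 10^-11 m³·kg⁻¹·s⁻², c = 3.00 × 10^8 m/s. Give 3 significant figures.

2.34 × 10^-55

Planck force: F_P = c⁴/G = 1.21 × 10^44 N.
2.84 × 10^-11 / 1.21 × 10^44 = 2.34 × 10^-55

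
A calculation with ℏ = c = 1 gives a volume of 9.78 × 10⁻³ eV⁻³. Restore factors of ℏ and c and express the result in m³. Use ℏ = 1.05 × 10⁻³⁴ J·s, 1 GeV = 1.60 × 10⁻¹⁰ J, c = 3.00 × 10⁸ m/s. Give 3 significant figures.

7.46 × 10⁻²³ m³

Volume is [L]³ = [E]⁻³·(ℏc)³.
1 GeV⁻³ → (ℏc)³ × (1 GeV in J)⁻³ = 7.63 × 10⁻⁴⁸ m³.
Convert the energy scale: 9.78 × 10⁻³ eV⁻³ = 9.78 × 10²⁴ GeV⁻³.
Result: 9.78 × 10²⁴ × 7.63 × 10⁻⁴⁸ = 7.46 × 10⁻²³ m³.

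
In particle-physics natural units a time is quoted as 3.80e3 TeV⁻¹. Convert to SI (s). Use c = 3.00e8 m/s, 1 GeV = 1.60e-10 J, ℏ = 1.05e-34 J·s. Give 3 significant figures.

2.49e-24 s

A time is [E]⁻¹ in ℏ=c=1; restore one factor of ℏ.
1 GeV⁻¹ → ℏ × (1 GeV in J)⁻¹ = 6.56e-25 s.
Convert the energy scale: 3.80e3 TeV⁻¹ = 3.80 GeV⁻¹.
Result: 3.80 × 6.56e-25 = 2.49e-24 s.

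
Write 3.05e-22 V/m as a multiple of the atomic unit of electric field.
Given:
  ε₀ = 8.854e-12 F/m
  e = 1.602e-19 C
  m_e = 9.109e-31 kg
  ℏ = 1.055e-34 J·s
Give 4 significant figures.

atomic unit of electric field: E_au = E_h/(e a₀) = m_e²e⁵/((4πε₀)³ℏ⁴) = 5.131e11 V/m.
3.05e-22 / 5.131e11 = 5.944e-34

5.944e-34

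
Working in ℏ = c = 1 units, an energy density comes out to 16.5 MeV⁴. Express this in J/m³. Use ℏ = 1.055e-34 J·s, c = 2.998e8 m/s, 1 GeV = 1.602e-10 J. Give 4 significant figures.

3.435e26 J/m³

[E]/[L]³ = [E]⁴/(ℏc)³; restore (ℏc)⁻³.
1 GeV⁴ → 1/(ℏc)³ × (1 GeV in J)⁴ = 2.082e37 J/m³.
Convert the energy scale: 16.5 MeV⁴ = 1.65e-11 GeV⁴.
Result: 1.65e-11 × 2.082e37 = 3.435e26 J/m³.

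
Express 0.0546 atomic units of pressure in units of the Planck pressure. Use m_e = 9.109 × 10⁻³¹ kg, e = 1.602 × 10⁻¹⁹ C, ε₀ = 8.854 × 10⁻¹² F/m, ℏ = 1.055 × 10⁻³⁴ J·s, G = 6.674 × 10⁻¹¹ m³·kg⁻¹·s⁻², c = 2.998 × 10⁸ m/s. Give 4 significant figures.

3.453 × 10⁻¹⁰²

atomic unit of pressure: P_au = E_h/a₀³ = m_e⁴e¹⁰/((4πε₀)⁵ℏ⁸) = 2.929 × 10¹³ Pa
Planck pressure: p_P = c⁷/(ℏG²) = 4.632 × 10¹¹³ Pa
0.0546 × 2.929 × 10¹³ / 4.632 × 10¹¹³ = 3.453 × 10⁻¹⁰²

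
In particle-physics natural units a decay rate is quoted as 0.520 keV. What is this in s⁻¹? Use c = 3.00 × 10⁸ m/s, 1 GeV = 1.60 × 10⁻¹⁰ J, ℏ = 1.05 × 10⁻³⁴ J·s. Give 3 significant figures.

A rate is [E]/ℏ; divide by ℏ.
1 GeV → 1/ℏ × (1 GeV in J) = 1.52 × 10²⁴ s⁻¹.
Convert the energy scale: 0.520 keV = 5.20 × 10⁻⁷ GeV.
Result: 5.20 × 10⁻⁷ × 1.52 × 10²⁴ = 7.92 × 10¹⁷ s⁻¹.

7.92 × 10¹⁷ s⁻¹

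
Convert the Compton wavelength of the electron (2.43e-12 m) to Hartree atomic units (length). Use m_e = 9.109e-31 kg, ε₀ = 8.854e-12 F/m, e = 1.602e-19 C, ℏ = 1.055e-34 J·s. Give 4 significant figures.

0.04587

Bohr radius: a₀ = 4πε₀ℏ²/(m_e e²) = 5.297e-11 m.
2.43e-12 / 5.297e-11 = 0.04587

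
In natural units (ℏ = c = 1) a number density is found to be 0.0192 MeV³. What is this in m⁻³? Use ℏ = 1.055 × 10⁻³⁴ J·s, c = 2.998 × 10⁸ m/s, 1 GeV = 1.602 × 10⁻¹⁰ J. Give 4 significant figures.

2.495 × 10³⁶ m⁻³

Number density is [L]⁻³ = [E]³/(ℏc)³.
1 GeV³ → 1/(ℏc)³ × (1 GeV in J)³ = 1.299 × 10⁴⁷ m⁻³.
Convert the energy scale: 0.0192 MeV³ = 1.92 × 10⁻¹¹ GeV³.
Result: 1.92 × 10⁻¹¹ × 1.299 × 10⁴⁷ = 2.495 × 10³⁶ m⁻³.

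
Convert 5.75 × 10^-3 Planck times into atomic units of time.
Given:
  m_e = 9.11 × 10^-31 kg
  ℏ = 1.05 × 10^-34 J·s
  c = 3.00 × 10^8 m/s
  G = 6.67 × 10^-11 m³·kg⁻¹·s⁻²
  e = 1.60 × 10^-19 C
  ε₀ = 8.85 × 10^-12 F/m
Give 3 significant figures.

Planck time: t_P = √(ℏG/c⁵) = 5.37 × 10^-44 s
atomic unit of time: τ_au = (4πε₀)²ℏ³/(m_e e⁴) = 2.40 × 10^-17 s
5.75 × 10^-3 × 5.37 × 10^-44 / 2.40 × 10^-17 = 1.29 × 10^-29

1.29 × 10^-29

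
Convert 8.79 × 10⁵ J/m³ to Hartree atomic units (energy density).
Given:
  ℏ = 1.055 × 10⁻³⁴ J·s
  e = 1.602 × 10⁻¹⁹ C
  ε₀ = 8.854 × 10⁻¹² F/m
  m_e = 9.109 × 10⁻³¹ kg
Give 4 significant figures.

3.001 × 10⁻⁸

atomic unit of energy density: u_au = E_h/a₀³ = m_e⁴e¹⁰/((4πε₀)⁵ℏ⁸) = 2.929 × 10¹³ J/m³.
8.79 × 10⁵ / 2.929 × 10¹³ = 3.001 × 10⁻⁸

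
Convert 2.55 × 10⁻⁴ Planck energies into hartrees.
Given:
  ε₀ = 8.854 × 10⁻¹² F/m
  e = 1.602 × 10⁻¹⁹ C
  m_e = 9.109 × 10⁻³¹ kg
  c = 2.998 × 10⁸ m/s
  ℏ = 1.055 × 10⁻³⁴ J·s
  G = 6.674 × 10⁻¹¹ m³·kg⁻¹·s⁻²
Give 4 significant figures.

1.146 × 10²³

Planck energy: E_P = √(ℏc⁵/G) = 1.957 × 10⁹ J
hartree: E_h = m_e e⁴/(4πε₀ℏ)² = 4.354 × 10⁻¹⁸ J
2.55 × 10⁻⁴ × 1.957 × 10⁹ / 4.354 × 10⁻¹⁸ = 1.146 × 10²³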